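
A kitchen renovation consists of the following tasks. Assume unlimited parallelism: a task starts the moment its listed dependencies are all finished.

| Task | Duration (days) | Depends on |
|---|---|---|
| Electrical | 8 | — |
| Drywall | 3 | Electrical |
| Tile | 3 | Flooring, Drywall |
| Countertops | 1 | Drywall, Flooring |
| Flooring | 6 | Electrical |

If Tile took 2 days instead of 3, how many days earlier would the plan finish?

The binding path is Electrical→Flooring→Tile = 8+6+3 = 17; finish at 17 days.
Since Tile is critical, the -1 change carries straight to that chain (now 16 days).
That remains the longest chain; total 16 days.
Change in finish: 16 − 17 = -1 days.

1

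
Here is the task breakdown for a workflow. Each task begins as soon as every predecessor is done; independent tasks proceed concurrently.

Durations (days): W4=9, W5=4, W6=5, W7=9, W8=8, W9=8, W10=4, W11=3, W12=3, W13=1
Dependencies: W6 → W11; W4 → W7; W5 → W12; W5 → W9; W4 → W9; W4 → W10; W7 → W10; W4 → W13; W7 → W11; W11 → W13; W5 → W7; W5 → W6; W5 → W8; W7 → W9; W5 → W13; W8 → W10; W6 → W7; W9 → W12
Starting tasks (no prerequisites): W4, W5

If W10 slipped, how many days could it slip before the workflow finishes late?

W4→W7→W9→W12 = 9+9+8+3 = 29 sets the makespan at 29 days.
W10 finishes as early as 22 and must finish by 29.
Float = 29 − 22 = 7.

7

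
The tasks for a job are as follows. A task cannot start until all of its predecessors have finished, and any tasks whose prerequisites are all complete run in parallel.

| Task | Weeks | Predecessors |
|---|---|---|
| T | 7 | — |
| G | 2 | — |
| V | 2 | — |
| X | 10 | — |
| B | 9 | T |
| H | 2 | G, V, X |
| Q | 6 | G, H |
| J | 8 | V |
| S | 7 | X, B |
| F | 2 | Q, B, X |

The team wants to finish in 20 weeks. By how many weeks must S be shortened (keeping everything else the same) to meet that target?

Current finish: 23 weeks; target: 20.
S is on every critical path, so each week cut from S cuts the finish by one (this holds down to a finish of 20).
Need 23 − 20 = 3 weeks off S → S becomes 4 weeks, finish becomes 20.

3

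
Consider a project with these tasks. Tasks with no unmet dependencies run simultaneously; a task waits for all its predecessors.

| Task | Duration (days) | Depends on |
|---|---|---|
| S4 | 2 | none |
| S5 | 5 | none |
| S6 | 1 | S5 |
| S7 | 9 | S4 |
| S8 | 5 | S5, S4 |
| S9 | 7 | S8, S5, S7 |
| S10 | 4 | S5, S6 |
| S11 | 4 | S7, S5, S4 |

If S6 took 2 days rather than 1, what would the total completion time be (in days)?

18

Actual critical path: S4→S7→S9 = 2+9+7 = 18 ⇒ 18 days.
S6 is off the critical path — its longest chain is 10 days, giving 8 of slack.
That remains the longest chain; total 18 days.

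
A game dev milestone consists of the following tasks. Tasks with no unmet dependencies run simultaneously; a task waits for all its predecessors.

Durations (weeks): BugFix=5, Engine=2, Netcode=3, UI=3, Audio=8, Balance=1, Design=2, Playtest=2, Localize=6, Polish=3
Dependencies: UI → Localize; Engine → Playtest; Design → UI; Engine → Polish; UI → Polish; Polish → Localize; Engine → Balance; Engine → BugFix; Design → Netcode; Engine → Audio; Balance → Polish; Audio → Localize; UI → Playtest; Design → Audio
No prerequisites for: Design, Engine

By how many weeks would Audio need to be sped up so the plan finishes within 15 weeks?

1

Current finish: 16 weeks; target: 15.
Audio is on every critical path, so each week cut from Audio cuts the finish by one (this holds down to a finish of 14).
Need 16 − 15 = 1 week off Audio → Audio becomes 7 weeks, finish becomes 15.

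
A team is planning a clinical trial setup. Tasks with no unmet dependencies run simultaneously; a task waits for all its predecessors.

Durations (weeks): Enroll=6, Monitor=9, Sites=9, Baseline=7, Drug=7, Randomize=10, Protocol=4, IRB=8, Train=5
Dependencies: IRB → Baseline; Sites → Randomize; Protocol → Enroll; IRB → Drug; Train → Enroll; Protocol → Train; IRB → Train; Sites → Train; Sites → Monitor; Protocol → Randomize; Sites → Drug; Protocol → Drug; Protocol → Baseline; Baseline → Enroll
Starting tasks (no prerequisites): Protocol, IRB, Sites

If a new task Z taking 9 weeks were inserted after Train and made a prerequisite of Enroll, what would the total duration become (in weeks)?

29

Originally the project takes 21 weeks.
With Z inserted, Enroll now waits for max(Baseline, Train, Protocol, Z).
New critical path: Sites→Train→Z→Enroll = 9+5+9+6 = 29 ⇒ 29 weeks.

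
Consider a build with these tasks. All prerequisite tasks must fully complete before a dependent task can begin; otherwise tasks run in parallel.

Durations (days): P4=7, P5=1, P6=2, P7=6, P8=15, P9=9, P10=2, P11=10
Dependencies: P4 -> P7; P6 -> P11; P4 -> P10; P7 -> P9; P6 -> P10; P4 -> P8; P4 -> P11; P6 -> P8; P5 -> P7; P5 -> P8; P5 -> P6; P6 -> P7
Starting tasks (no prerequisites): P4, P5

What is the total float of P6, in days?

4

The longest chain is P4→P7→P9 = 7+6+9 = 22; overall finish 22 days.
The longest chain containing P6 totals 18 days.
So P6 can slip 7 − 3 = 4 days.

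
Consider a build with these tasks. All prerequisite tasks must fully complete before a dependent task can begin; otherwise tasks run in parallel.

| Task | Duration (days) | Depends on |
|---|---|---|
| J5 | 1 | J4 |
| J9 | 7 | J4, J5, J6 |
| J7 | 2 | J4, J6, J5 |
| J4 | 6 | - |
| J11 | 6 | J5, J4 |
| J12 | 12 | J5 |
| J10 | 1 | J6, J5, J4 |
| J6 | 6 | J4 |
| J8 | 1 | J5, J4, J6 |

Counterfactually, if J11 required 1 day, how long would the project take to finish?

Baseline: J4→J5→J12 = 6+1+12 = 19 → 19 days.
J11 has 6 days of float (longest path through it is 13).
No other chain overtakes it, so the finish is 19 days.

19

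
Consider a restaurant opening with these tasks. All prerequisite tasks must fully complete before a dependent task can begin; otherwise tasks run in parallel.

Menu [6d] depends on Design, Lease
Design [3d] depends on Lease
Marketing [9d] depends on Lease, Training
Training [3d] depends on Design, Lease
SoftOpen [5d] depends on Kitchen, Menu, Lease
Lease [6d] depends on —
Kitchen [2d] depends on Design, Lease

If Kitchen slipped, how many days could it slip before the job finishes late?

Lease→Design→Training→Marketing = 6+3+3+9 = 21 sets the makespan at 21 days.
The longest chain containing Kitchen totals 16 days.
Float = 21 − 16 = 5.

5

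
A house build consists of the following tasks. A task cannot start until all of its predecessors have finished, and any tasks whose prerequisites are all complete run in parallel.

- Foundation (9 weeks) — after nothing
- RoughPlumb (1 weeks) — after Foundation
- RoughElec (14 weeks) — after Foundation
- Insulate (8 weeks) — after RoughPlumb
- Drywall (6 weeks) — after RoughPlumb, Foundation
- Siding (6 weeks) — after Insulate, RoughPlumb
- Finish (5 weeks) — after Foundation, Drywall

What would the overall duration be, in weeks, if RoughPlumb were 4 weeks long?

The binding path is Foundation→RoughPlumb→Insulate→Siding = 9+1+8+6 = 24; finish at 24 weeks.
RoughPlumb lies on that path, so at 4 weeks the path becomes 27 weeks.
No other chain overtakes it, so the finish is 27 weeks.

27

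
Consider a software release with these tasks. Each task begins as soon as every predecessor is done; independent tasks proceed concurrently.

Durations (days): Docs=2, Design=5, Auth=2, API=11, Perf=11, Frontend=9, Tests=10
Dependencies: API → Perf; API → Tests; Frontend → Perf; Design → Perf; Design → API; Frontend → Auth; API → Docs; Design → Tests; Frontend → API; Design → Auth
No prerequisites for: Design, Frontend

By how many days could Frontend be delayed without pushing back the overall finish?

The longest chain is Frontend→API→Perf = 9+11+11 = 31; overall finish 31 days.
Frontend finishes as early as 9 and must finish by 9.
So Frontend can slip 9 − 9 = 0 days.

0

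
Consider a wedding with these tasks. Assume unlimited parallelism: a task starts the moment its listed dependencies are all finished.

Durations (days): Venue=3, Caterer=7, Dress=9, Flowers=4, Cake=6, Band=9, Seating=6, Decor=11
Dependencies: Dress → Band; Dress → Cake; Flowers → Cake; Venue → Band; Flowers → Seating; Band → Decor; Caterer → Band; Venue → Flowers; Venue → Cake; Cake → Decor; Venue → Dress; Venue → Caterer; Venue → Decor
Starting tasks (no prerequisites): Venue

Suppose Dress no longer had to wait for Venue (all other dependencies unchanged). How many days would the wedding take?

Original critical path: Venue→Dress→Band→Decor = 3+9+9+11 = 32 ⇒ 32 days.
Without Venue→Dress, Dress's earliest start moves from 3 to 0.
New critical path: Venue→Caterer→Band→Decor = 3+7+9+11 = 30 ⇒ 30 days.

30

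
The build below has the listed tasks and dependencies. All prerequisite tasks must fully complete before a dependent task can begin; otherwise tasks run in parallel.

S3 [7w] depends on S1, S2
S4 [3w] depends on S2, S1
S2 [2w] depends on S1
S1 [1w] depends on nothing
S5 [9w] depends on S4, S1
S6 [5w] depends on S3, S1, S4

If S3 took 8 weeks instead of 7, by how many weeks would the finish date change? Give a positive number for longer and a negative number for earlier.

Actual critical path: S1→S2→S3→S6 = 1+2+7+5 = 15 ⇒ 15 weeks.
Since S3 is critical, the +1 change carries straight to that chain (now 16 weeks).
No other chain overtakes it, so the finish is 16 weeks.
Change in finish: 16 − 15 = +1 weeks.

1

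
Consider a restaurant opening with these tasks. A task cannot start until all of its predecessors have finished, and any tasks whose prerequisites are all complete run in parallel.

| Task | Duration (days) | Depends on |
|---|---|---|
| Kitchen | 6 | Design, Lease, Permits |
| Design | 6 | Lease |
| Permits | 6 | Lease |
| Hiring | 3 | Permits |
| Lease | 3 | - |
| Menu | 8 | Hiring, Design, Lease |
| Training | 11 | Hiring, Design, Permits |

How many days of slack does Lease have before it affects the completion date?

The longest chain is Lease→Permits→Hiring→Training = 3+6+3+11 = 23; overall finish 23 days.
Longest path through Lease: 23 days (earliest finish 3, latest finish 3).
Slack of Lease = 0 − 0 = 0 days.

0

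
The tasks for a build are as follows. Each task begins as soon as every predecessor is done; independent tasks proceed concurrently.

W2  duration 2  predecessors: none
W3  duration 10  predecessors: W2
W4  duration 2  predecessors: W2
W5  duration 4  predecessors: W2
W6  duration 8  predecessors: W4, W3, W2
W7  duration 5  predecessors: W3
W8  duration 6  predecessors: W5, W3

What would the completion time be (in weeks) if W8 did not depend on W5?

20

With the dependency in place, W2→W3→W6 = 2+10+8 = 20 sets the finish at 20 weeks.
Dropping W5→W8 doesn't change W8's earliest start (12); another predecessor still binds.
After: W2→W3→W6 = 2+10+8 = 20 → 20 weeks.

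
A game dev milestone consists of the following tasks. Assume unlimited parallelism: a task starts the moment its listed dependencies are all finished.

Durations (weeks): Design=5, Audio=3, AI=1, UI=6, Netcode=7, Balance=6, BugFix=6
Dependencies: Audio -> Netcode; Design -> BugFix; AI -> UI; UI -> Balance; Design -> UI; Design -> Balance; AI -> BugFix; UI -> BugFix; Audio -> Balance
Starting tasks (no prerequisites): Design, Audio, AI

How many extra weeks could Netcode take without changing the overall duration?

The longest chain is Design→UI→Balance = 5+6+6 = 17; overall finish 17 weeks.
Netcode finishes as early as 10 and must finish by 17.
Float = 17 − 10 = 7.

7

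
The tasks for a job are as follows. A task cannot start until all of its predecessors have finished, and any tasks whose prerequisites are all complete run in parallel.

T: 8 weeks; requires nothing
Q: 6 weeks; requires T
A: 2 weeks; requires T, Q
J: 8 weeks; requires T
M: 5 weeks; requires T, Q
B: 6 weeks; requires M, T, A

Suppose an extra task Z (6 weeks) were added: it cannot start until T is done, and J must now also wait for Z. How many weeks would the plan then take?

25

Originally the plan takes 25 weeks.
With Z inserted, J now waits for max(T, Z).
New critical path: T→Q→M→B = 8+6+5+6 = 25 ⇒ 25 weeks.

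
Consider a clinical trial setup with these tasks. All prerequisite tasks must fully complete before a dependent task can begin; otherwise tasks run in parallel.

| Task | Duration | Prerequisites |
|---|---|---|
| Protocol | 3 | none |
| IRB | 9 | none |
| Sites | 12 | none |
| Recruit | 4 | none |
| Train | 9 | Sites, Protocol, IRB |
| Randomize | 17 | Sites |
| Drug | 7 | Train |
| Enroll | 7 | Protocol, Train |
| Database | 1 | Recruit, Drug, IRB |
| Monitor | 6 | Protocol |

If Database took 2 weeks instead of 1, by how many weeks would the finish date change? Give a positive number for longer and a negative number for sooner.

1

As given, the longest chain is Sites→Train→Drug→Database = 12+9+7+1 = 29, so the finish is 29 weeks.
Since Database is critical, the +1 change carries straight to that chain (now 30 weeks).
No other chain overtakes it, so the finish is 30 weeks.
Change in finish: 30 − 29 = +1 weeks.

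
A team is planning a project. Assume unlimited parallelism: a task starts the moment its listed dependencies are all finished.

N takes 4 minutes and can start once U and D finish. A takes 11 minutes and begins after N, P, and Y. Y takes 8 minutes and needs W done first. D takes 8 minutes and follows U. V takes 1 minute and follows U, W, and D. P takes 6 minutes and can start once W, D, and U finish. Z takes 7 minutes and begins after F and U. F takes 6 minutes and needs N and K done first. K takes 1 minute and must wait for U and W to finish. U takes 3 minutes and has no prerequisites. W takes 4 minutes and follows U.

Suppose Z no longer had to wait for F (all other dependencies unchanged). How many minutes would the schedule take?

28

With the dependency in place, U→D→N→F→Z = 3+8+4+6+7 = 28 sets the finish at 28 minutes.
Without F→Z, Z's earliest start moves from 21 to 3.
The longest chain is now U→D→P→A = 3+8+6+11 = 28, so the schedule takes 28 minutes.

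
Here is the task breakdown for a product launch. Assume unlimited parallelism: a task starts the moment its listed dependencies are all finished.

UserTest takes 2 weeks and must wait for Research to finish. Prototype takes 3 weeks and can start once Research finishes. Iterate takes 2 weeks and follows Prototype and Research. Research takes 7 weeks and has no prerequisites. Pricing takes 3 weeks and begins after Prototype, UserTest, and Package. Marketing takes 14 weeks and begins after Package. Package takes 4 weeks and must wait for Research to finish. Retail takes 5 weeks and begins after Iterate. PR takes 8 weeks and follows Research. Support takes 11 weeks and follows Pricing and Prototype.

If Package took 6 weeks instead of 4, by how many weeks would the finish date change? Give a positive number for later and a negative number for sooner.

The binding path is Research→Package→Pricing→Support = 7+4+3+11 = 25; finish at 25 weeks.
Since Package is critical, the +2 change carries straight to that chain (now 27 weeks).
No other chain overtakes it, so the finish is 27 weeks.
Change in finish: 27 − 25 = +2 weeks.

2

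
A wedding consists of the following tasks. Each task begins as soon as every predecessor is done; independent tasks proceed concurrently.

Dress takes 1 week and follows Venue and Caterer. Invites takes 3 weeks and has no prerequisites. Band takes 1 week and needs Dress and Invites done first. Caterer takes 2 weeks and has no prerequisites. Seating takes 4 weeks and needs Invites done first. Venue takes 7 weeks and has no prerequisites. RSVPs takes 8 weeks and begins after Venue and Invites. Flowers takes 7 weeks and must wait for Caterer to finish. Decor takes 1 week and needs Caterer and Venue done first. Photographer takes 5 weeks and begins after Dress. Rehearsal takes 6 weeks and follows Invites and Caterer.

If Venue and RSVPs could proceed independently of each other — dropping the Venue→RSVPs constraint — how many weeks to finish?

13

With the dependency in place, Venue→RSVPs = 7+8 = 15 sets the finish at 15 weeks.
Without Venue→RSVPs, RSVPs's earliest start moves from 7 to 3.
After: Venue→Dress→Photographer = 7+1+5 = 13 → 13 weeks.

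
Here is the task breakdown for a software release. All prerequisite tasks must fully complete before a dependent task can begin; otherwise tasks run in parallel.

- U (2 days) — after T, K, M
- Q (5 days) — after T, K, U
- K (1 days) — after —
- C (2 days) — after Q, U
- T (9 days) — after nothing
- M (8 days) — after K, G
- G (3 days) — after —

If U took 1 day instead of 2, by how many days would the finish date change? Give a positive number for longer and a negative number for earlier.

Baseline: G→M→U→Q→C = 3+8+2+5+2 = 20 → 20 days.
Since U is critical, the -1 change carries straight to that chain (now 19 days).
That remains the longest chain; total 19 days.
Change in finish: 19 − 20 = -1 days.

-1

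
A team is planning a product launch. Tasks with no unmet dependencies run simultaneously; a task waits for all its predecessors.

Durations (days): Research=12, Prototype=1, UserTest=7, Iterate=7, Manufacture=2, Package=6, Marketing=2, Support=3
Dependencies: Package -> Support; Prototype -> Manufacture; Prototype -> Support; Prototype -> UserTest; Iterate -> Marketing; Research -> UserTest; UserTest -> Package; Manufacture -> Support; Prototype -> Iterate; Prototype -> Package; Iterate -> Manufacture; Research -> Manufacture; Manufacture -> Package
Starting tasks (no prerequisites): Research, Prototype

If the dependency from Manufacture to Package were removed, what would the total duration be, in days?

28

Original critical path: Research→UserTest→Package→Support = 12+7+6+3 = 28 ⇒ 28 days.
Dropping Manufacture→Package doesn't change Package's earliest start (19); another predecessor still binds.
After: Research→UserTest→Package→Support = 12+7+6+3 = 28 → 28 days.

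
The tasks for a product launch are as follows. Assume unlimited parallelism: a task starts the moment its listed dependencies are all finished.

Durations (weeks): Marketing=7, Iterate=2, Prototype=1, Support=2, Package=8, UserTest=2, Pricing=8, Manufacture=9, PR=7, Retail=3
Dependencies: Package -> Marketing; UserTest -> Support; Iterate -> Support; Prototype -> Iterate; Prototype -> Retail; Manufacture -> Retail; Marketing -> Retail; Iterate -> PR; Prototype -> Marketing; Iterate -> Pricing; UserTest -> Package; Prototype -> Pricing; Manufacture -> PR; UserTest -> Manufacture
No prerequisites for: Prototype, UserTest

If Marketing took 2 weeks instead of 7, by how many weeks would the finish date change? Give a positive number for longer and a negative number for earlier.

-2

As given, the longest chain is UserTest→Package→Marketing→Retail = 2+8+7+3 = 20, so the finish is 20 weeks.
Since Marketing is critical, the -5 change carries straight to that chain (now 15 weeks).
New critical path: UserTest→Manufacture→PR = 2+9+7 = 18 ⇒ 18 weeks.
Change in finish: 18 − 20 = -2 weeks.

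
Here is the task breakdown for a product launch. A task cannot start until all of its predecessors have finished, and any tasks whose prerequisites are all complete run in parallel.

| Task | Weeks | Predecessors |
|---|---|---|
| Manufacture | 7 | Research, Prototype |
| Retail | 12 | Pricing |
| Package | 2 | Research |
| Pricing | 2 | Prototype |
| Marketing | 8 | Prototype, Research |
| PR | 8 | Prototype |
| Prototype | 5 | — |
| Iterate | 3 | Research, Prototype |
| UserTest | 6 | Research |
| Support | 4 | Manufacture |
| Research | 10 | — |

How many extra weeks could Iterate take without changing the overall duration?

The longest chain is Research→Manufacture→Support = 10+7+4 = 21; overall finish 21 weeks.
Iterate finishes as early as 13 and must finish by 21.
Slack of Iterate = 18 − 10 = 8 weeks.

8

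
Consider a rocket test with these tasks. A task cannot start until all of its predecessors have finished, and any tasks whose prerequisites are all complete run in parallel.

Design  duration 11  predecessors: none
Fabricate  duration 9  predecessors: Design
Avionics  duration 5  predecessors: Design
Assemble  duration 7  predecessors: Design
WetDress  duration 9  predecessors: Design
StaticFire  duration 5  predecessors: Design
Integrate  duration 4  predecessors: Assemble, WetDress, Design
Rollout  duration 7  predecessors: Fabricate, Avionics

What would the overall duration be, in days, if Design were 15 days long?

As given, the longest chain is Design→Fabricate→Rollout = 11+9+7 = 27, so the finish is 27 days.
Design is on the critical path; changing it to 15 makes that path 31 days.
No other chain overtakes it, so the finish is 31 days.

31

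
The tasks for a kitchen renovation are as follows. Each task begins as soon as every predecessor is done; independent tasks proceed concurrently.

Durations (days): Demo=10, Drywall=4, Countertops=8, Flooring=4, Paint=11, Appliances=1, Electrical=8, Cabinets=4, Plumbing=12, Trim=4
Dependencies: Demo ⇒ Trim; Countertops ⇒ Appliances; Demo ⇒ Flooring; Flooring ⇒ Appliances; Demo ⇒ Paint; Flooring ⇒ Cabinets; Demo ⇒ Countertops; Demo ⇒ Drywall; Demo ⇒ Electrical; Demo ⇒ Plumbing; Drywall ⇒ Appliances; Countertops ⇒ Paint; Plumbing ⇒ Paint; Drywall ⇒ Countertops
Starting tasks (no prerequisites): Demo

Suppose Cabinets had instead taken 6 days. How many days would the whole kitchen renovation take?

33

As given, the longest chain is Demo→Plumbing→Paint = 10+12+11 = 33, so the finish is 33 days.
Cabinets is off the critical path — its longest chain is 18 days, giving 15 of slack.
That remains the longest chain; total 33 days.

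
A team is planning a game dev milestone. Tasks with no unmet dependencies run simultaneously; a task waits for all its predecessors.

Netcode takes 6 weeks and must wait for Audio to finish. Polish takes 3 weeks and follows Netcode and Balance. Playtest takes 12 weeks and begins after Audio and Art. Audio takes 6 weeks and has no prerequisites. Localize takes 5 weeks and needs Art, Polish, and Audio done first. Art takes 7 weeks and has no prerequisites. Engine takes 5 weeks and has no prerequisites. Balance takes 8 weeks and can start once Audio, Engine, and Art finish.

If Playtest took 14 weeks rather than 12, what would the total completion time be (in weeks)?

23

Baseline: Art→Balance→Polish→Localize = 7+8+3+5 = 23 → 23 weeks.
Playtest has 4 weeks of float (longest path through it is 19).
No other chain overtakes it, so the finish is 23 weeks.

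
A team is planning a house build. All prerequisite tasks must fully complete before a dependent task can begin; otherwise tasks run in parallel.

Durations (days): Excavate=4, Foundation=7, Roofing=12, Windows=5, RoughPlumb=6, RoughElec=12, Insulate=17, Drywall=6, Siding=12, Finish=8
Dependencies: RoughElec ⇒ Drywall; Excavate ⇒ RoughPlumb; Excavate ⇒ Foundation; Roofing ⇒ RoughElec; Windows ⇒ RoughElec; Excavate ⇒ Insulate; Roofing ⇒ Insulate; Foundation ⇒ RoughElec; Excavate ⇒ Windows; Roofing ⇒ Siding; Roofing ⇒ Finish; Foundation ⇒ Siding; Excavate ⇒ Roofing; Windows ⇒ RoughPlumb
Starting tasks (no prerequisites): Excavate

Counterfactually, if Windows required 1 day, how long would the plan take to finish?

34

As given, the longest chain is Excavate→Roofing→RoughElec→Drywall = 4+12+12+6 = 34, so the finish is 34 days.
Windows is off the critical path — its longest chain is 27 days, giving 7 of slack.
No other chain overtakes it, so the finish is 34 days.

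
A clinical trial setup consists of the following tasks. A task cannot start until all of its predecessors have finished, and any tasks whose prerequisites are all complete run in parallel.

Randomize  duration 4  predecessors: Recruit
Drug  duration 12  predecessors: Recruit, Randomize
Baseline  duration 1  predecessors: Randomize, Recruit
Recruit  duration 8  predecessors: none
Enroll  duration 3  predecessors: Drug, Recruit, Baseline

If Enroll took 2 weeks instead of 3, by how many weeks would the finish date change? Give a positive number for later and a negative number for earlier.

Baseline: Recruit→Randomize→Drug→Enroll = 8+4+12+3 = 27 → 27 weeks.
Since Enroll is critical, the -1 change carries straight to that chain (now 26 weeks).
No other chain overtakes it, so the finish is 26 weeks.
Change in finish: 26 − 27 = -1 weeks.

-1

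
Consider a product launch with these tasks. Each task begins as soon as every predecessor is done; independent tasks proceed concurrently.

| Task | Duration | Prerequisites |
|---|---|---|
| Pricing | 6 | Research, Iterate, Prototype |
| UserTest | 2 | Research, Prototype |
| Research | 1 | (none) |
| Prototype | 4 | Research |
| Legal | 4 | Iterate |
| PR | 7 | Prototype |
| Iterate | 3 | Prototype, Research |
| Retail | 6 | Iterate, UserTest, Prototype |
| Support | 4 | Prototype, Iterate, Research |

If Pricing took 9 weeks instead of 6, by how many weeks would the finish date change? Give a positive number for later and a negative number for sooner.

3

Critical path before the change: Research→Prototype→Iterate→Pricing = 1+4+3+6 = 14 giving 14 weeks.
Pricing is on the critical path; changing it to 9 makes that path 17 weeks.
No other chain overtakes it, so the finish is 17 weeks.
Change in finish: 17 − 14 = +3 weeks.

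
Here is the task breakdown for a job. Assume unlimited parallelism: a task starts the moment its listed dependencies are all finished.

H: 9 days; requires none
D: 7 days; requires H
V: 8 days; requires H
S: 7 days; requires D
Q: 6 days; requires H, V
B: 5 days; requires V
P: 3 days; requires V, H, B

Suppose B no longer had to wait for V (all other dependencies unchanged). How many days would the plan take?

23

Before: longest chain H→V→B→P = 9+8+5+3 = 25, finish 25.
Without V→B, B's earliest start moves from 17 to 0.
After: H→D→S = 9+7+7 = 23 → 23 days.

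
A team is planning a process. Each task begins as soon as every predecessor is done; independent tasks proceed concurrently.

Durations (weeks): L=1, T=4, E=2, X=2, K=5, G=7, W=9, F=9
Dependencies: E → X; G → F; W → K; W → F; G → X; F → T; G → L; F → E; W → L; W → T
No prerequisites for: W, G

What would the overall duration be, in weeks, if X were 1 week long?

22

Actual critical path: W→F→E→X = 9+9+2+2 = 22 ⇒ 22 weeks.
Since X is critical, the -1 change carries straight to that chain (now 21 weeks).
The binding chain switches to W→F→T = 9+9+4 = 22; finish 22 weeks.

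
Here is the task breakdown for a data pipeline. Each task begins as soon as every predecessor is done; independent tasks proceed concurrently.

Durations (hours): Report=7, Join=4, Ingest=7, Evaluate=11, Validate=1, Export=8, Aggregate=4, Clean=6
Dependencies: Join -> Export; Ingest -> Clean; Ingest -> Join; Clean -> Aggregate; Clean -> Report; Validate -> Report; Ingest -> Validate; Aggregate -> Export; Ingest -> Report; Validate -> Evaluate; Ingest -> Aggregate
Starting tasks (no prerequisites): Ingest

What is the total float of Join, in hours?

The longest chain is Ingest→Clean→Aggregate→Export = 7+6+4+8 = 25; overall finish 25 hours.
Longest path through Join: 19 hours (earliest finish 11, latest finish 17).
So Join can slip 17 − 11 = 6 hours.

6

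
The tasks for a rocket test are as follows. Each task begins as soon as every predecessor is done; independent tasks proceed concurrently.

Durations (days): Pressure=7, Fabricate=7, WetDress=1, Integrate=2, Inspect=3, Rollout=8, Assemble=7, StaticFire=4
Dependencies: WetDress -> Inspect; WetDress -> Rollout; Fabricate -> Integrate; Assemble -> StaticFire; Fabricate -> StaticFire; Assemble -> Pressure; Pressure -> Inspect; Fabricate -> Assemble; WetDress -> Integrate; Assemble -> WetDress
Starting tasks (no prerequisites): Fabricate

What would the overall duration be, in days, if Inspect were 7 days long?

28

As given, the longest chain is Fabricate→Assemble→Pressure→Inspect = 7+7+7+3 = 24, so the finish is 24 days.
Since Inspect is critical, the +4 change carries straight to that chain (now 28 days).
No other chain overtakes it, so the finish is 28 days.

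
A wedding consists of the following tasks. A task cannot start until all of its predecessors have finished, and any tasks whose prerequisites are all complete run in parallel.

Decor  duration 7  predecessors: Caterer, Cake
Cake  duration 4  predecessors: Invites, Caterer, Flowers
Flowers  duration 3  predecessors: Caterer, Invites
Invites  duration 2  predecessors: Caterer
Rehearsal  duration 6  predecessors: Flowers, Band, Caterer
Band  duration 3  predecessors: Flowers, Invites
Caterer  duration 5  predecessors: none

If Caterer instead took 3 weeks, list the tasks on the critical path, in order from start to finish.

Caterer, Invites, Flowers, Cake, Decor

The binding path is Caterer→Invites→Flowers→Cake→Decor = 5+2+3+4+7 = 21; finish at 21 weeks.
Caterer is on the critical path; changing it to 3 makes that path 19 weeks.
The critical path is still Caterer→Invites→Flowers→Cake→Decor; finish is now 19 weeks.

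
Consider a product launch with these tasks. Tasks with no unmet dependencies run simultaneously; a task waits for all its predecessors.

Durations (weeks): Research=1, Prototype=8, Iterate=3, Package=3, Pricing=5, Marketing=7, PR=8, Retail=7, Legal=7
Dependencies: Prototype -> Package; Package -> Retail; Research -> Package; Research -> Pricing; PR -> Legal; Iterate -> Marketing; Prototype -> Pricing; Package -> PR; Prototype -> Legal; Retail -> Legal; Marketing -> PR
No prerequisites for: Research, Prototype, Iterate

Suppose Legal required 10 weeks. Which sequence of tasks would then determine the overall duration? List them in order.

Prototype, Package, PR, Legal

Actual critical path: Prototype→Package→PR→Legal = 8+3+8+7 = 26 ⇒ 26 weeks.
Legal is on the critical path; changing it to 10 makes that path 29 weeks.
No other chain overtakes it, so the finish is 29 weeks.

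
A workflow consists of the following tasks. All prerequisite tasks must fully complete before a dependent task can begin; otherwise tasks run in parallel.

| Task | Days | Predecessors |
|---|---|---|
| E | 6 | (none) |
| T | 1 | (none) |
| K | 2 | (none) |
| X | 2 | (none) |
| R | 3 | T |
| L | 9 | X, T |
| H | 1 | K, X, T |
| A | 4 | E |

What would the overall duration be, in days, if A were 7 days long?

The binding path is X→L = 2+9 = 11; finish at 11 days.
A has 1 day of float (longest path through it is 10).
New critical path: E→A = 6+7 = 13 ⇒ 13 days.

13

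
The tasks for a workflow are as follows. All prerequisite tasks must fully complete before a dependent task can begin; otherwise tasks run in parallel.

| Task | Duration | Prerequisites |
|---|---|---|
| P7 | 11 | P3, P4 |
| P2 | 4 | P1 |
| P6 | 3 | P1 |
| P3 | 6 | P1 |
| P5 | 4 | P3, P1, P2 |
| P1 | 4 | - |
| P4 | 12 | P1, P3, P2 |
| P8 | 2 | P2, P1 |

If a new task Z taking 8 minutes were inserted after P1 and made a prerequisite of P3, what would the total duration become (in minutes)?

Originally the project takes 33 minutes.
With Z inserted, P3 now waits for max(P1, Z).
New critical path: P1→Z→P3→P4→P7 = 4+8+6+12+11 = 41 ⇒ 41 minutes.

41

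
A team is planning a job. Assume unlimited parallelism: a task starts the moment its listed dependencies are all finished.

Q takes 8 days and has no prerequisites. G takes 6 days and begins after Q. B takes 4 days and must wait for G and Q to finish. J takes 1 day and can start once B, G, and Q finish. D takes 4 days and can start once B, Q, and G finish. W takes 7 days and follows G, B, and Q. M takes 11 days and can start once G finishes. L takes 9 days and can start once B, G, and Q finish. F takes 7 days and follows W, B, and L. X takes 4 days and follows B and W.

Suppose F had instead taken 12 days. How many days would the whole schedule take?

Actual critical path: Q→G→B→L→F = 8+6+4+9+7 = 34 ⇒ 34 days.
F is on the critical path; changing it to 12 makes that path 39 days.
No other chain overtakes it, so the finish is 39 days.

39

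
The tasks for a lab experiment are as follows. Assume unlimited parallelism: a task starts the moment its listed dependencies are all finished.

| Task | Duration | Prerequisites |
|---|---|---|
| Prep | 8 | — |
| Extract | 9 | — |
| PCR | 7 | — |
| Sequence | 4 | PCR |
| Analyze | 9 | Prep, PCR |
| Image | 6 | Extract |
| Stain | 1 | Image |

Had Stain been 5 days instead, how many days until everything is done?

Baseline: Prep→Analyze = 8+9 = 17 → 17 days.
Stain is off the critical path — its longest chain is 16 days, giving 1 of slack.
New critical path: Extract→Image→Stain = 9+6+5 = 20 ⇒ 20 days.

20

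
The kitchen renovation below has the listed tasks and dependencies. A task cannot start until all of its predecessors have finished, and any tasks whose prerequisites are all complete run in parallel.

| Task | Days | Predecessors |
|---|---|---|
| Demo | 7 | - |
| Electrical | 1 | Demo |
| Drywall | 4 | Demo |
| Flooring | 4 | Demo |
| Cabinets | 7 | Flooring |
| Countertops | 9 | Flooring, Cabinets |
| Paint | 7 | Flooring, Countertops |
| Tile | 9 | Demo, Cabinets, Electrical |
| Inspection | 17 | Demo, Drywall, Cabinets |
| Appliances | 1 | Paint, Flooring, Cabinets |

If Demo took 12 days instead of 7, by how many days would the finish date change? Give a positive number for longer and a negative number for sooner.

As given, the longest chain is Demo→Flooring→Cabinets→Countertops→Paint→Appliances = 7+4+7+9+7+1 = 35, so the finish is 35 days.
Since Demo is critical, the +5 change carries straight to that chain (now 40 days).
No other chain overtakes it, so the finish is 40 days.
Change in finish: 40 − 35 = +5 days.

5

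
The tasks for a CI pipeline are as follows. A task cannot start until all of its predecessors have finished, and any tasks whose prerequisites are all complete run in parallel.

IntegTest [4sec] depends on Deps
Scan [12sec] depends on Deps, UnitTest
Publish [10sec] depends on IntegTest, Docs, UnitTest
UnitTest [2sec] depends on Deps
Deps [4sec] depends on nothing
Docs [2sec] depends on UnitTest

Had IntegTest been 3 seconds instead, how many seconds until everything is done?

Critical path before the change: Deps→IntegTest→Publish = 4+4+10 = 18 giving 18 seconds.
Since IntegTest is critical, the -1 change carries straight to that chain (now 17 seconds).
New critical path: Deps→UnitTest→Docs→Publish = 4+2+2+10 = 18 ⇒ 18 seconds.

18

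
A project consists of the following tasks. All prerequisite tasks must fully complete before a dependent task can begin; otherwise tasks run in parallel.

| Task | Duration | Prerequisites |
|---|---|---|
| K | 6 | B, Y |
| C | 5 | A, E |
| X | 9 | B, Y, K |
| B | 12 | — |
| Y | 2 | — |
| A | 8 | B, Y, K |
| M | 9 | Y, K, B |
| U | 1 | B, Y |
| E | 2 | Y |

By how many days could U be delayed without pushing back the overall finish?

Critical path: B→K→A→C = 12+6+8+5 = 31, so the finish is 31 days.
Longest path through U: 13 days (earliest finish 13, latest finish 31).
So U can slip 31 − 13 = 18 days.

18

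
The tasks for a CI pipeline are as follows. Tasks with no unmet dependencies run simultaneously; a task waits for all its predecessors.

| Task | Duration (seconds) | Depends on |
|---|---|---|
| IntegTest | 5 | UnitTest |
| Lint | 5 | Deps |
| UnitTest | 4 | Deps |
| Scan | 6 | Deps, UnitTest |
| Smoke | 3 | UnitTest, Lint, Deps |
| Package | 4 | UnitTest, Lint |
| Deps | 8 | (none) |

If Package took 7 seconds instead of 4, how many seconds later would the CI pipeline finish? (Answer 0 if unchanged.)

2

Baseline: Deps→UnitTest→Scan = 8+4+6 = 18 → 18 seconds.
Package is off the critical path — its longest chain is 17 seconds, giving 1 of slack.
Now Deps→Lint→Package = 8+5+7 = 20 is longest, so the finish becomes 20 seconds.
Change in finish: 20 − 18 = +2 seconds.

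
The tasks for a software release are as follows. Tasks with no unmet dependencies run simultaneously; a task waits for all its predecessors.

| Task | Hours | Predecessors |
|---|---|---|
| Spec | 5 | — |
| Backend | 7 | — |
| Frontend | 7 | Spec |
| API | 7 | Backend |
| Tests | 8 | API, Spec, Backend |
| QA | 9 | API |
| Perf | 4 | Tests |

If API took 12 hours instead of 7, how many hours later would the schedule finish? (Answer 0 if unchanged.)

5

As given, the longest chain is Backend→API→Tests→Perf = 7+7+8+4 = 26, so the finish is 26 hours.
Since API is critical, the +5 change carries straight to that chain (now 31 hours).
The critical path is still Backend→API→Tests→Perf; finish is now 31 hours.
Change in finish: 31 − 26 = +5 hours.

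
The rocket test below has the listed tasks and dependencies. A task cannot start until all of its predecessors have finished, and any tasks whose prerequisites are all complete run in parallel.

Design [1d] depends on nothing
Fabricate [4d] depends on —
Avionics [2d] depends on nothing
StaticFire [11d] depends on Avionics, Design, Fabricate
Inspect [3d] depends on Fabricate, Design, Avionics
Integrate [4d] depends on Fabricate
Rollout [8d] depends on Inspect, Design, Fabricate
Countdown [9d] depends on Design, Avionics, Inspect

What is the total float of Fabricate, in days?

0

Critical path: Fabricate→Inspect→Countdown = 4+3+9 = 16, so the finish is 16 days.
The longest chain containing Fabricate totals 16 days.
So Fabricate can slip 4 − 4 = 0 days.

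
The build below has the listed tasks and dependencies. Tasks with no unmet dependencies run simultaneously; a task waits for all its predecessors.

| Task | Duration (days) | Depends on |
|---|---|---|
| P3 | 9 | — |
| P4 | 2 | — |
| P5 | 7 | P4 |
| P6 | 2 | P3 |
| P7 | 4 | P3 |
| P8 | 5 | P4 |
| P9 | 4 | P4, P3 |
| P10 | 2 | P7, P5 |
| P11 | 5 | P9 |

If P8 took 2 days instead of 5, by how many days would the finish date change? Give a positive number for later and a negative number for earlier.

0

Critical path before the change: P3→P9→P11 = 9+4+5 = 18 giving 18 days.
P8 is off the critical path — its longest chain is 7 days, giving 11 of slack.
That remains the longest chain; total 18 days.
Change in finish: 18 − 18 = +0 days.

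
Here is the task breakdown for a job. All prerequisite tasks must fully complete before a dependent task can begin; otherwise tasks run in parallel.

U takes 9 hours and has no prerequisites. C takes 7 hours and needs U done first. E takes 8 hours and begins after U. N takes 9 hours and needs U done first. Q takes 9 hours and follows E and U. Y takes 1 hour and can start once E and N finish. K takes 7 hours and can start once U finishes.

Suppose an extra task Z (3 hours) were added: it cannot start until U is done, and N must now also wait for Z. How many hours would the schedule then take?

26

Originally the schedule takes 26 hours.
With Z inserted, N now waits for max(U, Z).
New critical path: U→E→Q = 9+8+9 = 26 ⇒ 26 hours.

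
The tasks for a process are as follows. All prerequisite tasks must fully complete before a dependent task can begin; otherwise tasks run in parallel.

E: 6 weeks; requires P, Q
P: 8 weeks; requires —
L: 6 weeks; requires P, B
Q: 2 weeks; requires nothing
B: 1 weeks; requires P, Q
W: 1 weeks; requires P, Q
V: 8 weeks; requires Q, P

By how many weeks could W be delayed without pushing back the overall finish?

Critical path: P→V = 8+8 = 16, so the finish is 16 weeks.
W finishes as early as 9 and must finish by 16.
Float = 16 − 9 = 7.

7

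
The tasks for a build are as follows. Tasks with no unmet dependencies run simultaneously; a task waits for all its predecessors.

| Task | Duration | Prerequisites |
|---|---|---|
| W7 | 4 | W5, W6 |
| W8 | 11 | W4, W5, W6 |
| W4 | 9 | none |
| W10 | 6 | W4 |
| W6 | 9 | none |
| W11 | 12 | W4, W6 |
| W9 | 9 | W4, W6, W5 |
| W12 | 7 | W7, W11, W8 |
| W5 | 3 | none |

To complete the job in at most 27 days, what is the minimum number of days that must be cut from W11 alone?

Current finish: 28 days; target: 27.
W11 is on every critical path, so each day cut from W11 cuts the finish by one (this holds down to a finish of 27).
Need 28 − 27 = 1 day off W11 → W11 becomes 11 days, finish becomes 27.

1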